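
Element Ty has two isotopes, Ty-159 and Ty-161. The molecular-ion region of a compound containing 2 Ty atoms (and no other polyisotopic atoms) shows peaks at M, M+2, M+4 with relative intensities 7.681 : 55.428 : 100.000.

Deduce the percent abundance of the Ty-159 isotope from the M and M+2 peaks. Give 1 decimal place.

Let p = fractional abundance of Ty-159. I(M+2)/I(M) = [C(2,1)·p^1·(1−p)] / p^2 = 2·(1−p)/p = 55.428/7.681 = 7.2162
(1−p)/p = 7.2162/2 = 3.6081  ⇒  p = 1/(1 + 3.6081) = 0.2170
Ty-159: 21.7%, Ty-161: 78.3%.

21.7%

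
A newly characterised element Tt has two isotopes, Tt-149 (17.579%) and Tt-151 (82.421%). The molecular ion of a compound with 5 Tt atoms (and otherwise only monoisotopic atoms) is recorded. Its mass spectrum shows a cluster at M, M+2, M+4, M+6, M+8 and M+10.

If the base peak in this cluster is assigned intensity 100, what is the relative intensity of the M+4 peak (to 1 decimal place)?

Binomial terms of (0.17579 + 0.82421)^5: M 0.0002, M+2 0.0039, M+4 0.0369, M+6 0.1730, M+8 0.4056, M+10 0.3804 → M+8 is the base peak.
P(M+8) = C(5,4) × 0.17579^1 × 0.82421^4 = 5 × 0.17579 × 0.46147855 = 0.405617 (base)
P(M+4) = C(5,2) × 0.17579^3 × 0.82421^2 = 10 × 0.00543228 × 0.67932212 = 0.036903
Relative intensity = 0.036903 / 0.405617 × 100 = 9.1

9.1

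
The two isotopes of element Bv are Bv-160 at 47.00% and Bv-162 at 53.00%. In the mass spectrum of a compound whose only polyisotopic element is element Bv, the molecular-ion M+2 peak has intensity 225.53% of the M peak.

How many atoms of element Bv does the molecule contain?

2

With n Bv atoms, P(M+2)/P(M) = C(n,1)·p^(n−1)q / p^n = n·q/p = n · 0.5300/0.4700.
n = 2.2553 × 0.4700/0.5300 = 2.00 ≈ 2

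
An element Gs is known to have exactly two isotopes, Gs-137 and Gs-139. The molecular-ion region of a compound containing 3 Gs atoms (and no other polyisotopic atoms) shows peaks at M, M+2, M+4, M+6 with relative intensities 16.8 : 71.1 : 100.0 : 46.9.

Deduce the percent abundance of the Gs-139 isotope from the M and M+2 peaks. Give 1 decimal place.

58.5%

Let p = fractional abundance of Gs-137. I(M+2)/I(M) = [C(3,1)·p^2·(1−p)] / p^3 = 3·(1−p)/p = 71.1/16.8 = 4.2321
(1−p)/p = 4.2321/3 = 1.4107  ⇒  p = 1/(1 + 1.4107) = 0.4148
Gs-137: 41.5%, Gs-139: 58.5%.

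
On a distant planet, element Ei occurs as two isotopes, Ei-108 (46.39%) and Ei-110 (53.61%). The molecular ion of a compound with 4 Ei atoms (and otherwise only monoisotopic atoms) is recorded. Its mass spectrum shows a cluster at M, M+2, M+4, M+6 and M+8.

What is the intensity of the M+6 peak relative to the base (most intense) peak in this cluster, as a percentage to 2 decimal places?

(0.4639 + 0.5361)^4 gives M 0.0463, M+2 0.2141, M+4 0.3711, M+6 0.2859, M+8 0.0826; the largest is M+4.
P(M+4) = C(4,2) × 0.4639^2 × 0.5361^2 = 6 × 0.21520321 × 0.28740321 = 0.371101 (base)
P(M+6) = C(4,3) × 0.4639^1 × 0.5361^3 = 4 × 0.4639 × 0.15407686 = 0.285905
Relative intensity = 0.285905 / 0.371101 × 100 = 77.04

77.04%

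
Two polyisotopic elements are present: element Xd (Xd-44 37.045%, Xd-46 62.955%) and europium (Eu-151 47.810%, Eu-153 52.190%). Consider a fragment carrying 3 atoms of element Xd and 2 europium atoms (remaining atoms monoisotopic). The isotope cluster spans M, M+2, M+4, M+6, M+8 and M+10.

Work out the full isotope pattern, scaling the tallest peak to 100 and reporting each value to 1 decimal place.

Element Xd pattern (n=3): 0.05083804 : 0.25918549 : 0.4404649 : 0.24951157
Europium pattern (n=2): 0.22857961 : 0.49904078 : 0.27237961
Convolve the two distributions (both contribute in 2-u steps):
  M: 0.05083804×0.22857961 = 0.011621
  M+2: 0.05083804×0.49904078 + 0.25918549×0.22857961 = 0.084615
  M+4: 0.05083804×0.27237961 + 0.25918549×0.49904078 + 0.4404649×0.22857961 = 0.243873
  M+6: 0.25918549×0.27237961 + 0.4404649×0.49904078 + 0.24951157×0.22857961 = 0.347440
  M+8: 0.4404649×0.27237961 + 0.24951157×0.49904078 = 0.244490
  M+10: 0.24951157×0.27237961 = 0.067962
Scale to base peak (0.347440) = 100: 3.3 : 24.4 : 70.2 : 100.0 : 70.4 : 19.6

3.3 : 24.4 : 70.2 : 100.0 : 70.4 : 19.6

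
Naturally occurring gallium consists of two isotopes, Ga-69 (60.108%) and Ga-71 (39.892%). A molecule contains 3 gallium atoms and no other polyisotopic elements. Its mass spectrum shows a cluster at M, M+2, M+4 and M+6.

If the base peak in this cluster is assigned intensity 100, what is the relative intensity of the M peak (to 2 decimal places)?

Binomial terms of (0.60108 + 0.39892)^3: M 0.2172, M+2 0.4324, M+4 0.2870, M+6 0.0635 → M+2 is the base peak.
P(M+2) = C(3,1) × 0.60108^2 × 0.39892^1 = 3 × 0.36129717 × 0.39892 = 0.432386 (base)
P(M) = C(3,0) × 0.60108^3 × 0.39892^0 = 1 × 0.2171685 × 1.0000 = 0.217169
Relative intensity = 0.217169 / 0.432386 × 100 = 50.23

50.23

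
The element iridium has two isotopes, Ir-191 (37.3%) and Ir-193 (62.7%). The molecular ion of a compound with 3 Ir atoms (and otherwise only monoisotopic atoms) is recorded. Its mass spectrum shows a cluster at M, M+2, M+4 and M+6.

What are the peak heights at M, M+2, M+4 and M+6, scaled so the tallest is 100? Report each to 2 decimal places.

11.80 : 59.49 : 100.00 : 56.03

Expanding (0.373 + 0.627)^3:
P(M) = 0.373^3 = 0.051895
P(M+2) = 3 × 0.373^2 × 0.627^1 = 0.261702
P(M+4) = 3 × 0.373^1 × 0.627^2 = 0.439911
P(M+6) = 0.627^3 = 0.246492
The M+4 peak is largest (0.439911); scaling to 100 gives 11.80 : 59.49 : 100.00 : 56.03.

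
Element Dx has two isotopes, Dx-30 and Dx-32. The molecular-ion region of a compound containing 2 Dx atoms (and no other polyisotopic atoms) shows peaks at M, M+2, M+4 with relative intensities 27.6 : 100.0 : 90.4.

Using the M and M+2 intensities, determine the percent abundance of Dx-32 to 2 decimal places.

64.43%

Write p for the Dx-30 fraction. I(M+2)/I(M) = [C(2,1)·p^1·(1−p)] / p^2 = 2·(1−p)/p = 100.0/27.6 = 3.6232
(1−p)/p = 3.6232/2 = 1.8116  ⇒  p = 1/(1 + 1.8116) = 0.3557
Dx-30: 35.57%, Dx-32: 64.43%.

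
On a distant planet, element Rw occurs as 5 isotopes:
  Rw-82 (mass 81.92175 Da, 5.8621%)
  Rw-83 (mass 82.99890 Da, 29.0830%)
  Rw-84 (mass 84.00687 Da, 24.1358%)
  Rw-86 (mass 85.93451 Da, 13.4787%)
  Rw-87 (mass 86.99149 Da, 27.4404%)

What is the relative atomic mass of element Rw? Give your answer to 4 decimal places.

Average mass = Σ (abundance × isotope mass) = 0.058621 × 81.92175 + 0.290830 × 82.99890 + 0.241358 × 84.00687 + 0.134787 × 85.93451 + 0.274404 × 86.99149
= 4.802335 + 24.138570 + 20.275730 + 11.582855 + 23.870813 = 84.670303 Da

84.6703 Da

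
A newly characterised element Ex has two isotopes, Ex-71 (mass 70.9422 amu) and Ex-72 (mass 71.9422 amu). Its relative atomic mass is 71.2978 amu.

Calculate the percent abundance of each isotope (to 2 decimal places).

Let x be the fractional abundance of Ex-71; then Ex-72 has abundance 1 − x.
70.9422·x + 71.9422·(1 − x) = 71.2978
(70.9422 − 71.9422)·x = 71.2978 − 71.9422
x = -0.6444 / -1.0000 = 0.64440 → 64.44% Ex-71, 35.56% Ex-72.

Ex-71: 64.44%, Ex-72: 35.56%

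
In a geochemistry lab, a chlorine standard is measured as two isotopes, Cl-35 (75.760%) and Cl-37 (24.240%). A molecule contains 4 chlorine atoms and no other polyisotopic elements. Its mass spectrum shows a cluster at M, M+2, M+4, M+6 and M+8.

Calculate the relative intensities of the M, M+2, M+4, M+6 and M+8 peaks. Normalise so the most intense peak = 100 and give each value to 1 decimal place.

78.1 : 100.0 : 48.0 : 10.2 : 0.8

The 4 Cl atoms are independent, so intensities follow the terms of (0.75760 + 0.24240)^4.
P(M) = 0.75760^4 = 0.329428
P(M+2) = 4 × 0.75760^3 × 0.24240^1 = 0.421612
P(M+4) = 6 × 0.75760^2 × 0.24240^2 = 0.202347
P(M+6) = 4 × 0.75760^1 × 0.24240^3 = 0.043162
P(M+8) = 0.24240^4 = 0.003452
The M+2 peak is largest (0.421612); scaling to 100 gives 78.1 : 100.0 : 48.0 : 10.2 : 0.8.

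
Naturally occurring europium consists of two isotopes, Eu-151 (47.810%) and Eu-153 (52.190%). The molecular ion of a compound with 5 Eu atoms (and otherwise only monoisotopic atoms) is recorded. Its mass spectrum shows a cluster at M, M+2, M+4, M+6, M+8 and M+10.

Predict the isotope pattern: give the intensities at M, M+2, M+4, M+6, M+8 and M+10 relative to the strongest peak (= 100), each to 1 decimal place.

Each Eu atom is independently Eu-151 (p = 0.47810) or Eu-153 (q = 0.52190); the cluster is the binomial expansion (p + q)^5.
P(M) = 0.47810^5 = 0.024980
P(M+2) = 5 × 0.47810^4 × 0.52190^1 = 0.136343
P(M+4) = 10 × 0.47810^3 × 0.52190^2 = 0.297667
P(M+6) = 10 × 0.47810^2 × 0.52190^3 = 0.324937
P(M+8) = 5 × 0.47810^1 × 0.52190^4 = 0.177353
P(M+10) = 0.52190^5 = 0.038720
The M+6 peak is largest (0.324937); scaling to 100 gives 7.7 : 42.0 : 91.6 : 100.0 : 54.6 : 11.9.

7.7 : 42.0 : 91.6 : 100.0 : 54.6 : 11.9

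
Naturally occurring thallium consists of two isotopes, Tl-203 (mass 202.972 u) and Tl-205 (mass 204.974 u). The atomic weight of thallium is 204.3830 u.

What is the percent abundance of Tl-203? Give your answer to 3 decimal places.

29.520%

Writing the weighted mean with unknown fraction x of Tl-203:
202.972·x + 204.974·(1 − x) = 204.3830
(202.972 − 204.974)·x = 204.3830 − 204.974
x = -0.5910 / -2.002 = 0.29520 → 29.520% Tl-203, 70.480% Tl-205.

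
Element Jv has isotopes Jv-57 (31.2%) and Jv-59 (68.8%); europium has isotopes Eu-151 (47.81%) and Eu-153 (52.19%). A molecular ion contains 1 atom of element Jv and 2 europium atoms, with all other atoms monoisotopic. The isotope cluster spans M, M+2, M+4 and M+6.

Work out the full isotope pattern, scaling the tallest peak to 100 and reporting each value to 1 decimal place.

Element Jv pattern (n=1): 0.3120 : 0.6880
Europium pattern (n=2): 0.22857961 : 0.49904078 : 0.27237961
Convolve the two distributions (both contribute in 2-u steps):
  M: 0.3120×0.22857961 = 0.071317
  M+2: 0.3120×0.49904078 + 0.6880×0.22857961 = 0.312963
  M+4: 0.3120×0.27237961 + 0.6880×0.49904078 = 0.428322
  M+6: 0.6880×0.27237961 = 0.187397
Scale to base peak (0.428322) = 100: 16.7 : 73.1 : 100.0 : 43.8

16.7 : 73.1 : 100.0 : 43.8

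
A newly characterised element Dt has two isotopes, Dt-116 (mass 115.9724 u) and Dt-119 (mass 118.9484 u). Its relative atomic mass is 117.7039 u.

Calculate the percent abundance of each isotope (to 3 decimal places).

Writing the weighted mean with unknown fraction x of Dt-116:
115.9724·x + 118.9484·(1 − x) = 117.7039
(115.9724 − 118.9484)·x = 117.7039 − 118.9484
x = -1.2445 / -2.9760 = 0.41818 → 41.818% Dt-116, 58.182% Dt-119.

Dt-116: 41.818%, Dt-119: 58.182%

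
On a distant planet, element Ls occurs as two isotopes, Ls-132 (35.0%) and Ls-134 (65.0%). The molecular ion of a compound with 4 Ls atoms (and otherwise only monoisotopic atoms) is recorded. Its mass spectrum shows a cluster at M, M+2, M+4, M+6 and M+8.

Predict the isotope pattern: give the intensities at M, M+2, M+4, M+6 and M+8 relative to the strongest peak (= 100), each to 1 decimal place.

Each Ls atom is independently Ls-132 (p = 0.350) or Ls-134 (q = 0.650); the cluster is the binomial expansion (p + q)^4.
P(M) = 0.350^4 = 0.015006
P(M+2) = 4 × 0.350^3 × 0.650^1 = 0.111475
P(M+4) = 6 × 0.350^2 × 0.650^2 = 0.310537
P(M+6) = 4 × 0.350^1 × 0.650^3 = 0.384475
P(M+8) = 0.650^4 = 0.178506
The M+6 peak is largest (0.384475); scaling to 100 gives 3.9 : 29.0 : 80.8 : 100.0 : 46.4.

3.9 : 29.0 : 80.8 : 100.0 : 46.4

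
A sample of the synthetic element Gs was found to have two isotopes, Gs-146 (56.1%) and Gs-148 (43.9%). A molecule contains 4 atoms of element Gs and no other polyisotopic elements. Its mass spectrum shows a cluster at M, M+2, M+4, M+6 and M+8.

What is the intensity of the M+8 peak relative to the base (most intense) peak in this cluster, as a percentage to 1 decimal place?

Term probabilities: M 0.0990, M+2 0.3100, M+4 0.3639, M+6 0.1899, M+8 0.0371. Base peak = M+4.
P(M+4) = C(4,2) × 0.561^2 × 0.439^2 = 6 × 0.314721 × 0.192721 = 0.363920 (base)
P(M+8) = C(4,4) × 0.561^0 × 0.439^4 = 1 × 1.0000 × 0.03714138 = 0.037141
Relative intensity = 0.037141 / 0.363920 × 100 = 10.2

10.2%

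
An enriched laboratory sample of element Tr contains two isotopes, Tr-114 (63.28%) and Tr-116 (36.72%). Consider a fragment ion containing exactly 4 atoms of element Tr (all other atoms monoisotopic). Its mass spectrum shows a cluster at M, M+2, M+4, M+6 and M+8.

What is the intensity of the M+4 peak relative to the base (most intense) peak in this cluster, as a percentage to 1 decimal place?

Binomial terms of (0.6328 + 0.3672)^4: M 0.1603, M+2 0.3722, M+4 0.3240, M+6 0.1253, M+8 0.0182 → M+2 is the base peak.
P(M+2) = C(4,1) × 0.6328^3 × 0.3672^1 = 4 × 0.2533958 × 0.3672 = 0.372188 (base)
P(M+4) = C(4,2) × 0.6328^2 × 0.3672^2 = 6 × 0.40043584 × 0.13483584 = 0.323959
Relative intensity = 0.323959 / 0.372188 × 100 = 87.0

87.0%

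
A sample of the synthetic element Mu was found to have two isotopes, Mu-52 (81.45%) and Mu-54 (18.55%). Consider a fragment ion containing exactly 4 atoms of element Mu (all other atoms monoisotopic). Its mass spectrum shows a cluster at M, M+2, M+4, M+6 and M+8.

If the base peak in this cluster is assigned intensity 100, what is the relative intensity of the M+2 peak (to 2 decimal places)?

91.10

Term probabilities: M 0.4401, M+2 0.4009, M+4 0.1370, M+6 0.0208, M+8 0.0012. Base peak = M.
P(M) = C(4,0) × 0.8145^4 × 0.1855^0 = 1 × 0.44011316 × 1.0000 = 0.440113 (base)
P(M+2) = C(4,1) × 0.8145^3 × 0.1855^1 = 4 × 0.54034765 × 0.1855 = 0.400938
Relative intensity = 0.400938 / 0.440113 × 100 = 91.10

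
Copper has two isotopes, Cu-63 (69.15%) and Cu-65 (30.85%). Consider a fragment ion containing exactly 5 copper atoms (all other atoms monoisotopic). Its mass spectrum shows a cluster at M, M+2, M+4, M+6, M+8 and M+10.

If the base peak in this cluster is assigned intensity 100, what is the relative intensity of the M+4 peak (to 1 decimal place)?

Binomial terms of (0.6915 + 0.3085)^5: M 0.1581, M+2 0.3527, M+4 0.3147, M+6 0.1404, M+8 0.0313, M+10 0.0028 → M+2 is the base peak.
P(M+2) = C(5,1) × 0.6915^4 × 0.3085^1 = 5 × 0.2286487 × 0.3085 = 0.352691 (base)
P(M+4) = C(5,2) × 0.6915^3 × 0.3085^2 = 10 × 0.33065611 × 0.09517225 = 0.314693
Relative intensity = 0.314693 / 0.352691 × 100 = 89.2

89.2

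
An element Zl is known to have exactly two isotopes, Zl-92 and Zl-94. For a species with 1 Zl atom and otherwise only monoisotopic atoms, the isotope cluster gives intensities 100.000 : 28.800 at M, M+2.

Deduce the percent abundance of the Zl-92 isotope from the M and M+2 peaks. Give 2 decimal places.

Let p = fractional abundance of Zl-92. I(M+2)/I(M) = [C(1,1)·p^0·(1−p)] / p^1 = 1·(1−p)/p = 28.800/100.000 = 0.2880
(1−p)/p = 0.2880/1 = 0.2880  ⇒  p = 1/(1 + 0.2880) = 0.7764
Zl-92: 77.64%, Zl-94: 22.36%.

77.64%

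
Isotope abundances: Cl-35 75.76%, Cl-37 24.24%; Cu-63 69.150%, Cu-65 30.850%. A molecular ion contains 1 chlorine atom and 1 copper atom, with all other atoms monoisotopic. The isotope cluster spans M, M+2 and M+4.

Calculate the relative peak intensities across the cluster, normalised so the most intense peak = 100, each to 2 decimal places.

Chlorine pattern (n=1): 0.7576 : 0.2424
Copper pattern (n=1): 0.6915 : 0.3085
Convolve the two distributions (both contribute in 2-u steps):
  M: 0.7576×0.6915 = 0.523880
  M+2: 0.7576×0.3085 + 0.2424×0.6915 = 0.401339
  M+4: 0.2424×0.3085 = 0.074780
Scale to base peak (0.523880) = 100: 100.00 : 76.61 : 14.27

100.00 : 76.61 : 14.27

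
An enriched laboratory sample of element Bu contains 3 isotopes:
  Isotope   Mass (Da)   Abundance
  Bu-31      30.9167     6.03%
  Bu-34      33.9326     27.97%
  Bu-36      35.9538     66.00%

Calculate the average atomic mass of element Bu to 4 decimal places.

Average mass = Σ (abundance × isotope mass) = 0.0603 × 30.9167 + 0.2797 × 33.9326 + 0.6600 × 35.9538
= 1.86428 + 9.49095 + 23.72951 = 35.08474 Da

35.0847 Da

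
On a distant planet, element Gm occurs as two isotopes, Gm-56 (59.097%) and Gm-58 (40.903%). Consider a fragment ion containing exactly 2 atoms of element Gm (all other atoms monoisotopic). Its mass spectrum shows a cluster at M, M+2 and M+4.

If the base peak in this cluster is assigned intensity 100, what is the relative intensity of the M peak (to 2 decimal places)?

72.24

Term probabilities: M 0.3492, M+2 0.4834, M+4 0.1673. Base peak = M+2.
P(M+2) = C(2,1) × 0.59097^1 × 0.40903^1 = 2 × 0.59097 × 0.40903 = 0.483449 (base)
P(M) = C(2,0) × 0.59097^2 × 0.40903^0 = 1 × 0.34924554 × 1.0000 = 0.349246
Relative intensity = 0.349246 / 0.483449 × 100 = 72.24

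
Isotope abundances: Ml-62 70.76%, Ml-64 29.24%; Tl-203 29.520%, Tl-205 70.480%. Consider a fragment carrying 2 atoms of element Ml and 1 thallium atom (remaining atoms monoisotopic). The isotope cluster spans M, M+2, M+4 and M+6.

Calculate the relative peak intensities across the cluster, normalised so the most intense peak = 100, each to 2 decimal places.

Element Ml pattern (n=2): 0.50069776 : 0.41380448 : 0.08549776
Thallium pattern (n=1): 0.2952 : 0.7048
Convolve the two distributions (both contribute in 2-u steps):
  M: 0.50069776×0.2952 = 0.147806
  M+2: 0.50069776×0.7048 + 0.41380448×0.2952 = 0.475047
  M+4: 0.41380448×0.7048 + 0.08549776×0.2952 = 0.316888
  M+6: 0.08549776×0.7048 = 0.060259
Scale to base peak (0.475047) = 100: 31.11 : 100.00 : 66.71 : 12.68

31.11 : 100.00 : 66.71 : 12.68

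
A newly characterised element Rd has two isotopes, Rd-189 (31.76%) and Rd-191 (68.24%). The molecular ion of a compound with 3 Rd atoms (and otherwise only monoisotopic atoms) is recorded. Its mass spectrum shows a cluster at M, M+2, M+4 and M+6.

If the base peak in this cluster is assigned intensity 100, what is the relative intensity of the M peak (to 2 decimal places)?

7.22

Binomial terms of (0.3176 + 0.6824)^3: M 0.0320, M+2 0.2065, M+4 0.4437, M+6 0.3178 → M+4 is the base peak.
P(M+4) = C(3,2) × 0.3176^1 × 0.6824^2 = 3 × 0.3176 × 0.46566976 = 0.443690 (base)
P(M) = C(3,0) × 0.3176^3 × 0.6824^0 = 1 × 0.03203624 × 1.0000 = 0.032036
Relative intensity = 0.032036 / 0.443690 × 100 = 7.22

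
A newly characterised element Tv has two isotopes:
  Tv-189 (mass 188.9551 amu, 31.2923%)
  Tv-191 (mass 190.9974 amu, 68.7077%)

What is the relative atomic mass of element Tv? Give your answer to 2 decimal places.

190.36 amu

Ar = Σ fᵢ·mᵢ = 0.312923 × 188.9551 + 0.687077 × 190.9974
= 59.12840 + 131.22992 = 190.35832 amu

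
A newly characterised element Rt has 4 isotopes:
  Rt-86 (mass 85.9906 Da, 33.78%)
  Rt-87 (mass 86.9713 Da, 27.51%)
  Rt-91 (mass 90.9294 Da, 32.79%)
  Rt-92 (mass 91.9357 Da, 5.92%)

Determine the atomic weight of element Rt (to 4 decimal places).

Weight each isotope mass by its fractional abundance: 0.3378 × 85.9906 + 0.2751 × 86.9713 + 0.3279 × 90.9294 + 0.0592 × 91.9357
= 29.04762 + 23.92580 + 29.81575 + 5.44259 = 88.23176 Da

88.2318 Da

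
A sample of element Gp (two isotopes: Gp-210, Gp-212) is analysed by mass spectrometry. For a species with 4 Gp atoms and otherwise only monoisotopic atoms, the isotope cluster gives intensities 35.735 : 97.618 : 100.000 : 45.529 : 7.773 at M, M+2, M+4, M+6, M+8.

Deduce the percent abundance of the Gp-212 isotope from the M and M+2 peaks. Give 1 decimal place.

If p is the fraction of Gp that is Gp-210, then I(M+2)/I(M) = [C(4,1)·p^3·(1−p)] / p^4 = 4·(1−p)/p = 97.618/35.735 = 2.7317
(1−p)/p = 2.7317/4 = 0.6829  ⇒  p = 1/(1 + 0.6829) = 0.5942
Gp-210: 59.4%, Gp-212: 40.6%.

40.6%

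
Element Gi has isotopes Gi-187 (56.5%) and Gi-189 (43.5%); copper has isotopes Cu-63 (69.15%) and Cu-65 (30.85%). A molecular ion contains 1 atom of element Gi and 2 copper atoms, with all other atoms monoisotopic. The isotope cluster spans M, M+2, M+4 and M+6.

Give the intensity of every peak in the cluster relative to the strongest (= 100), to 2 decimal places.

60.16 : 100.00 : 53.30 : 9.22

Element Gi pattern (n=1): 0.5650 : 0.4350
Copper pattern (n=2): 0.47817225 : 0.4266555 : 0.09517225
Convolve the two distributions (both contribute in 2-u steps):
  M: 0.5650×0.47817225 = 0.270167
  M+2: 0.5650×0.4266555 + 0.4350×0.47817225 = 0.449065
  M+4: 0.5650×0.09517225 + 0.4350×0.4266555 = 0.239367
  M+6: 0.4350×0.09517225 = 0.041400
Scale to base peak (0.449065) = 100: 60.16 : 100.00 : 53.30 : 9.22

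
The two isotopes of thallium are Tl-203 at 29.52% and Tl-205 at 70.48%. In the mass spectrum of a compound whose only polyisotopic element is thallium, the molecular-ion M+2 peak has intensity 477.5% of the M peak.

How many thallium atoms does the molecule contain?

2

For n independent Tl atoms, I(M+2)/I(M) = n · (abundance Tl-205) / (abundance Tl-203) = n · 0.7048/0.2952.
n = 4.775 × 0.2952/0.7048 = 2.00 ≈ 2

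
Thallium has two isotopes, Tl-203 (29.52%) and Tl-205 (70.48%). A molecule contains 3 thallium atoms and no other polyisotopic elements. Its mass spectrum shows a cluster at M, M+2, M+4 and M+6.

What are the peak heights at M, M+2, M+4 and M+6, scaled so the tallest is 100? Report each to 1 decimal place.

5.8 : 41.9 : 100.0 : 79.6

Expanding (0.2952 + 0.7048)^3:
P(M) = 0.2952^3 = 0.025725
P(M+2) = 3 × 0.2952^2 × 0.7048^1 = 0.184255
P(M+4) = 3 × 0.2952^1 × 0.7048^2 = 0.439916
P(M+6) = 0.7048^3 = 0.350104
The M+4 peak is largest (0.439916); scaling to 100 gives 5.8 : 41.9 : 100.0 : 79.6.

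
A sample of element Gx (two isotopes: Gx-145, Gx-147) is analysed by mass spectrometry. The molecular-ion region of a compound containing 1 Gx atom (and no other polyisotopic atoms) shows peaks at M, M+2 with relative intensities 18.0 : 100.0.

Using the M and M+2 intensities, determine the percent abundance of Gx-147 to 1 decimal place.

Let p = fractional abundance of Gx-145. I(M+2)/I(M) = [C(1,1)·p^0·(1−p)] / p^1 = 1·(1−p)/p = 100.0/18.0 = 5.5556
(1−p)/p = 5.5556/1 = 5.5556  ⇒  p = 1/(1 + 5.5556) = 0.1525
Gx-145: 15.3%, Gx-147: 84.7%.

84.7%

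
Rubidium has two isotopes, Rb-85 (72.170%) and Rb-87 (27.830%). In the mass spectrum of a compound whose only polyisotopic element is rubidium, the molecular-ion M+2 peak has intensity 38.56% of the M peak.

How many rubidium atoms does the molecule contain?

The M+2/M ratio from n Rb atoms is n · q/p = n · 0.27830/0.72170.
n = 0.3856 × 0.72170/0.27830 = 1.00 ≈ 1

1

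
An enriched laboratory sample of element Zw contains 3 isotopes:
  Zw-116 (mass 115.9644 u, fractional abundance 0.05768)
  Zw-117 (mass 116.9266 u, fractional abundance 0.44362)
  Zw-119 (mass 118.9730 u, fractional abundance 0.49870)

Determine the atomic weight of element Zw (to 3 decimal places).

117.892 u

Ar = Σ fᵢ·mᵢ = 0.05768 × 115.9644 + 0.44362 × 116.9266 + 0.49870 × 118.9730
= 6.68883 + 51.87098 + 59.33184 = 117.89165 u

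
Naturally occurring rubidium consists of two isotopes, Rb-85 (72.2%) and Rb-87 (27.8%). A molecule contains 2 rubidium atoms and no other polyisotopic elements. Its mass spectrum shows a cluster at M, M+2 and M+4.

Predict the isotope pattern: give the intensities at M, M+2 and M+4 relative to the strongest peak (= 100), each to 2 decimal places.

Expanding (0.722 + 0.278)^2:
P(M) = 0.722^2 = 0.521284
P(M+2) = 2 × 0.722^1 × 0.278^1 = 0.401432
P(M+4) = 0.278^2 = 0.077284
The M peak is largest (0.521284); scaling to 100 gives 100.00 : 77.01 : 14.83.

100.00 : 77.01 : 14.83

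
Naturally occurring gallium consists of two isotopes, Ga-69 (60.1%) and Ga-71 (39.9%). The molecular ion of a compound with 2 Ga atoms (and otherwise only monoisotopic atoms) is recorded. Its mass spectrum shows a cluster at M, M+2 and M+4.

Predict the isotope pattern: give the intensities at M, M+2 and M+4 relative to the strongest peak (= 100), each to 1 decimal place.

75.3 : 100.0 : 33.2

Each Ga atom is independently Ga-69 (p = 0.601) or Ga-71 (q = 0.399); the cluster is the binomial expansion (p + q)^2.
P(M) = 0.601^2 = 0.361201
P(M+2) = 2 × 0.601^1 × 0.399^1 = 0.479598
P(M+4) = 0.399^2 = 0.159201
The M+2 peak is largest (0.479598); scaling to 100 gives 75.3 : 100.0 : 33.2.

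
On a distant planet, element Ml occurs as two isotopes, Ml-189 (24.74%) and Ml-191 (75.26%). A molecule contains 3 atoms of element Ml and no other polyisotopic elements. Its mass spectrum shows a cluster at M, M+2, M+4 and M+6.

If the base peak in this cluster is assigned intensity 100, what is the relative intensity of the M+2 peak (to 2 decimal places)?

32.42

Binomial terms of (0.2474 + 0.7526)^3: M 0.0151, M+2 0.1382, M+4 0.4204, M+6 0.4263 → M+6 is the base peak.
P(M+6) = C(3,3) × 0.2474^0 × 0.7526^3 = 1 × 1.0000 × 0.42627773 = 0.426278 (base)
P(M+2) = C(3,1) × 0.2474^2 × 0.7526^1 = 3 × 0.06120676 × 0.7526 = 0.138193
Relative intensity = 0.138193 / 0.426278 × 100 = 32.42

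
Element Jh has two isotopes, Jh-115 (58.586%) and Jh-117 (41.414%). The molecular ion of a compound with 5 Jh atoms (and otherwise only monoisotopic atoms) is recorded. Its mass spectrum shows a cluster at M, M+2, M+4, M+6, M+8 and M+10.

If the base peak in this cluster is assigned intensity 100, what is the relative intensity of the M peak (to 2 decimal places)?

20.01

Term probabilities: M 0.0690, M+2 0.2439, M+4 0.3449, M+6 0.2438, M+8 0.0862, M+10 0.0122. Base peak = M+4.
P(M+4) = C(5,2) × 0.58586^3 × 0.41414^2 = 10 × 0.20108586 × 0.17151194 = 0.344886 (base)
P(M) = C(5,0) × 0.58586^5 × 0.41414^0 = 1 × 0.06901909 × 1.0000 = 0.069019
Relative intensity = 0.069019 / 0.344886 × 100 = 20.01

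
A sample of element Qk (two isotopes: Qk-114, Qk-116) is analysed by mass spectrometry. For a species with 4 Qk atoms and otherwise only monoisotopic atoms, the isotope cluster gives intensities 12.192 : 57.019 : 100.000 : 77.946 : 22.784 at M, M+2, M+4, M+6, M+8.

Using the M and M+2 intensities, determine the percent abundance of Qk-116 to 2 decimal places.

53.90%

Let p = fractional abundance of Qk-114. I(M+2)/I(M) = [C(4,1)·p^3·(1−p)] / p^4 = 4·(1−p)/p = 57.019/12.192 = 4.6768
(1−p)/p = 4.6768/4 = 1.1692  ⇒  p = 1/(1 + 1.1692) = 0.4610
Qk-114: 46.10%, Qk-116: 53.90%.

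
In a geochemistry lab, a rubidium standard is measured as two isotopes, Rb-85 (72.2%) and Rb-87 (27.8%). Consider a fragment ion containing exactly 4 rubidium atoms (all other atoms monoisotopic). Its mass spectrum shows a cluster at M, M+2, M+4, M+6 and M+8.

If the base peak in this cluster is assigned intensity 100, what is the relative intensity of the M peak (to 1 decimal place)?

64.9

Term probabilities: M 0.2717, M+2 0.4185, M+4 0.2417, M+6 0.0620, M+8 0.0060. Base peak = M+2.
P(M+2) = C(4,1) × 0.722^3 × 0.278^1 = 4 × 0.37636705 × 0.2780 = 0.418520 (base)
P(M) = C(4,0) × 0.722^4 × 0.278^0 = 1 × 0.27173701 × 1.0000 = 0.271737
Relative intensity = 0.271737 / 0.418520 × 100 = 64.9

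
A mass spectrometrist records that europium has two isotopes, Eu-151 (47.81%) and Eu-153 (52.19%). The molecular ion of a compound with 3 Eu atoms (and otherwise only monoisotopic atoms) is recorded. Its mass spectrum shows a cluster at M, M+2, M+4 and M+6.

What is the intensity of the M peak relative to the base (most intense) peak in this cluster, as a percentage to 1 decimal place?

(0.4781 + 0.5219)^3 gives M 0.1093, M+2 0.3579, M+4 0.3907, M+6 0.1422; the largest is M+4.
P(M+4) = C(3,2) × 0.4781^1 × 0.5219^2 = 3 × 0.4781 × 0.27237961 = 0.390674 (base)
P(M) = C(3,0) × 0.4781^3 × 0.5219^0 = 1 × 0.10928391 × 1.0000 = 0.109284
Relative intensity = 0.109284 / 0.390674 × 100 = 28.0

28.0%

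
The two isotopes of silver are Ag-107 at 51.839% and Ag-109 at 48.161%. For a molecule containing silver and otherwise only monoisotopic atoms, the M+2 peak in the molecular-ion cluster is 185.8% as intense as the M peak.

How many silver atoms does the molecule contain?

For n independent Ag atoms, I(M+2)/I(M) = n · (abundance Ag-109) / (abundance Ag-107) = n · 0.48161/0.51839.
n = 1.858 × 0.51839/0.48161 = 2.00 ≈ 2

2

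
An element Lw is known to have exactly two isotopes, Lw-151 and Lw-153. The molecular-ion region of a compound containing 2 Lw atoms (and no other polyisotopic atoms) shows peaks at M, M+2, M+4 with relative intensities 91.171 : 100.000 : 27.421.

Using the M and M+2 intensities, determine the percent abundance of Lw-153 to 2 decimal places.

If p is the fraction of Lw that is Lw-151, then I(M+2)/I(M) = [C(2,1)·p^1·(1−p)] / p^2 = 2·(1−p)/p = 100.000/91.171 = 1.0968
(1−p)/p = 1.0968/2 = 0.5484  ⇒  p = 1/(1 + 0.5484) = 0.6458
Lw-151: 64.58%, Lw-153: 35.42%.

35.42%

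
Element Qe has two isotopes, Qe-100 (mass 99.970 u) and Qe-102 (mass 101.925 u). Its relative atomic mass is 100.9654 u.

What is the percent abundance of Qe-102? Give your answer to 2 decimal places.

50.92%

Let x be the fractional abundance of Qe-100; then Qe-102 has abundance 1 − x.
99.970·x + 101.925·(1 − x) = 100.9654
(99.970 − 101.925)·x = 100.9654 − 101.925
x = -0.9596 / -1.955 = 0.49084 → 49.08% Qe-100, 50.92% Qe-102.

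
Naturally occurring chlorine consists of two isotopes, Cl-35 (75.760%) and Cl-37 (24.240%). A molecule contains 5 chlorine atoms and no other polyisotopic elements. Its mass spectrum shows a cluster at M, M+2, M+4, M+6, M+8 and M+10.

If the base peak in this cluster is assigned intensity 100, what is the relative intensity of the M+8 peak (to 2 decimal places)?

3.28

Term probabilities: M 0.2496, M+2 0.3993, M+4 0.2555, M+6 0.0817, M+8 0.0131, M+10 0.0008. Base peak = M+2.
P(M+2) = C(5,1) × 0.75760^4 × 0.24240^1 = 5 × 0.32942751 × 0.2424 = 0.399266 (base)
P(M+8) = C(5,4) × 0.75760^1 × 0.24240^4 = 5 × 0.7576 × 0.00345247 = 0.013078
Relative intensity = 0.013078 / 0.399266 × 100 = 3.28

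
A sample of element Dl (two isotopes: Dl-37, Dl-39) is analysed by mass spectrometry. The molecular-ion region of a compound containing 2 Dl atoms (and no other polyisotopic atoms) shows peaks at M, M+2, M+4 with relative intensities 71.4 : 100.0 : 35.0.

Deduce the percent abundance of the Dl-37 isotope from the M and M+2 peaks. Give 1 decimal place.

58.8%

If p is the fraction of Dl that is Dl-37, then I(M+2)/I(M) = [C(2,1)·p^1·(1−p)] / p^2 = 2·(1−p)/p = 100.0/71.4 = 1.4006
(1−p)/p = 1.4006/2 = 0.7003  ⇒  p = 1/(1 + 0.7003) = 0.5881
Dl-37: 58.8%, Dl-39: 41.2%.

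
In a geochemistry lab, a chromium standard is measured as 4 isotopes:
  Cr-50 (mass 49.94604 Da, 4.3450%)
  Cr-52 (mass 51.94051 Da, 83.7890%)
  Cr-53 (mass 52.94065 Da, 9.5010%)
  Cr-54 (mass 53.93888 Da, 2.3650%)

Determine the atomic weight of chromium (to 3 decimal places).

51.996 Da

Ar = Σ fᵢ·mᵢ = 0.043450 × 49.94604 + 0.837890 × 51.94051 + 0.095010 × 52.94065 + 0.023650 × 53.93888
= 2.170155 + 43.520434 + 5.029891 + 1.275655 = 51.996135 Da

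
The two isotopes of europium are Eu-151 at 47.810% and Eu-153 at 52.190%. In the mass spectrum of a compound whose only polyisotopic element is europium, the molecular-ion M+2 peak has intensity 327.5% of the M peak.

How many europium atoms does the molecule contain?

The M+2/M ratio from n Eu atoms is n · q/p = n · 0.52190/0.47810.
n = 3.275 × 0.47810/0.52190 = 3.00 ≈ 3

3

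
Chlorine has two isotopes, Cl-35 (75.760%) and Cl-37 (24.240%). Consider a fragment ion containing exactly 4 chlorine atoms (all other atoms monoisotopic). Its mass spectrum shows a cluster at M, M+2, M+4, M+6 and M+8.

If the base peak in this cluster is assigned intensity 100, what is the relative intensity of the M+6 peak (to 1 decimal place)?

10.2

Binomial terms of (0.75760 + 0.24240)^4: M 0.3294, M+2 0.4216, M+4 0.2023, M+6 0.0432, M+8 0.0035 → M+2 is the base peak.
P(M+2) = C(4,1) × 0.75760^3 × 0.24240^1 = 4 × 0.4348304 × 0.2424 = 0.421612 (base)
P(M+6) = C(4,3) × 0.75760^1 × 0.24240^3 = 4 × 0.7576 × 0.01424288 = 0.043162
Relative intensity = 0.043162 / 0.421612 × 100 = 10.2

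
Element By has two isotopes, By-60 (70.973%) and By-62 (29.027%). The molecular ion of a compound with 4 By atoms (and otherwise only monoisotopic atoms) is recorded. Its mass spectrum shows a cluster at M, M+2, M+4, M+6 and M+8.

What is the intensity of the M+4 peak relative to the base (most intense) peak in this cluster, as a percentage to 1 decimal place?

Binomial terms of (0.70973 + 0.29027)^4: M 0.2537, M+2 0.4151, M+4 0.2546, M+6 0.0694, M+8 0.0071 → M+2 is the base peak.
P(M+2) = C(4,1) × 0.70973^3 × 0.29027^1 = 4 × 0.35750283 × 0.29027 = 0.415089 (base)
P(M+4) = C(4,2) × 0.70973^2 × 0.29027^2 = 6 × 0.50371667 × 0.08425667 = 0.254649
Relative intensity = 0.254649 / 0.415089 × 100 = 61.3

61.3%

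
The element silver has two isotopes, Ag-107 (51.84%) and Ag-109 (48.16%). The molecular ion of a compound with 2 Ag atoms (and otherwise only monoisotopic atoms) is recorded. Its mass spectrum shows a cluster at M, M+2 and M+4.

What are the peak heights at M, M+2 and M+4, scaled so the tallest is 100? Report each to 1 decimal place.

Expanding (0.5184 + 0.4816)^2:
P(M) = 0.5184^2 = 0.268739
P(M+2) = 2 × 0.5184^1 × 0.4816^1 = 0.499323
P(M+4) = 0.4816^2 = 0.231939
The M+2 peak is largest (0.499323); scaling to 100 gives 53.8 : 100.0 : 46.5.

53.8 : 100.0 : 46.5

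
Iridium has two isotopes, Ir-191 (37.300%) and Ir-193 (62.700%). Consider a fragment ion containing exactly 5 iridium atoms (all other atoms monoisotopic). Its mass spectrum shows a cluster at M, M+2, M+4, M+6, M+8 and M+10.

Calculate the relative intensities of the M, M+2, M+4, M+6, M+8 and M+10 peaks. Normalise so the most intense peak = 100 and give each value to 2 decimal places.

Expanding (0.37300 + 0.62700)^5:
P(M) = 0.37300^5 = 0.007220
P(M+2) = 5 × 0.37300^4 × 0.62700^1 = 0.060684
P(M+4) = 10 × 0.37300^3 × 0.62700^2 = 0.204015
P(M+6) = 10 × 0.37300^2 × 0.62700^3 = 0.342942
P(M+8) = 5 × 0.37300^1 × 0.62700^4 = 0.288237
P(M+10) = 0.62700^5 = 0.096903
The M+6 peak is largest (0.342942); scaling to 100 gives 2.11 : 17.70 : 59.49 : 100.00 : 84.05 : 28.26.

2.11 : 17.70 : 59.49 : 100.00 : 84.05 : 28.26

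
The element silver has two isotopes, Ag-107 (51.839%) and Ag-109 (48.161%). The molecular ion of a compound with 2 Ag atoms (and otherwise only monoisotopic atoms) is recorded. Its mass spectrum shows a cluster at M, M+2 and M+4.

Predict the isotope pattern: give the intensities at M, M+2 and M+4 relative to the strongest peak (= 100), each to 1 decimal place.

Each Ag atom is independently Ag-107 (p = 0.51839) or Ag-109 (q = 0.48161); the cluster is the binomial expansion (p + q)^2.
P(M) = 0.51839^2 = 0.268728
P(M+2) = 2 × 0.51839^1 × 0.48161^1 = 0.499324
P(M+4) = 0.48161^2 = 0.231948
The M+2 peak is largest (0.499324); scaling to 100 gives 53.8 : 100.0 : 46.5.

53.8 : 100.0 : 46.5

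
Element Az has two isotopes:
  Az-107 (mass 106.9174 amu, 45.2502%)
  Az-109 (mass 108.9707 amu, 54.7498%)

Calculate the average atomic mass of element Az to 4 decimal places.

Ar = Σ fᵢ·mᵢ = 0.452502 × 106.9174 + 0.547498 × 108.9707
= 48.38034 + 59.66124 = 108.04158 amu

108.0416 amu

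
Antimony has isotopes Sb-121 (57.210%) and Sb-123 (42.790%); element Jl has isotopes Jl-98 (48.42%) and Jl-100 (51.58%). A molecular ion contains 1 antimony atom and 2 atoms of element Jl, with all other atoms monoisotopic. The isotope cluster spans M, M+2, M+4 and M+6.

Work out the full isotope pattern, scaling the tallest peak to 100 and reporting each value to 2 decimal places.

34.74 : 100.00 : 94.78 : 29.49

Antimony pattern (n=1): 0.5721 : 0.4279
Element Jl pattern (n=2): 0.23444964 : 0.49950072 : 0.26604964
Convolve the two distributions (both contribute in 2-u steps):
  M: 0.5721×0.23444964 = 0.134129
  M+2: 0.5721×0.49950072 + 0.4279×0.23444964 = 0.386085
  M+4: 0.5721×0.26604964 + 0.4279×0.49950072 = 0.365943
  M+6: 0.4279×0.26604964 = 0.113843
Scale to base peak (0.386085) = 100: 34.74 : 100.00 : 94.78 : 29.49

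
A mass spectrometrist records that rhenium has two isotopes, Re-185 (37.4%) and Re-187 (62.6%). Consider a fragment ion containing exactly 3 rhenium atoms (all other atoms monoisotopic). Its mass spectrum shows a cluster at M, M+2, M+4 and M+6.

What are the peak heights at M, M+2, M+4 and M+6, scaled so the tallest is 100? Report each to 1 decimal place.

Each Re atom is independently Re-185 (p = 0.374) or Re-187 (q = 0.626); the cluster is the binomial expansion (p + q)^3.
P(M) = 0.374^3 = 0.052314
P(M+2) = 3 × 0.374^2 × 0.626^1 = 0.262687
P(M+4) = 3 × 0.374^1 × 0.626^2 = 0.439685
P(M+6) = 0.626^3 = 0.245314
The M+4 peak is largest (0.439685); scaling to 100 gives 11.9 : 59.7 : 100.0 : 55.8.

11.9 : 59.7 : 100.0 : 55.8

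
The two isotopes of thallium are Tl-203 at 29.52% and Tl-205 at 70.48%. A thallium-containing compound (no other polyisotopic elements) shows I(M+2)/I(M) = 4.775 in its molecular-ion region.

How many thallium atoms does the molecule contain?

2

For n independent Tl atoms, I(M+2)/I(M) = n · (abundance Tl-205) / (abundance Tl-203) = n · 0.7048/0.2952.
n = 4.775 × 0.2952/0.7048 = 2.00 ≈ 2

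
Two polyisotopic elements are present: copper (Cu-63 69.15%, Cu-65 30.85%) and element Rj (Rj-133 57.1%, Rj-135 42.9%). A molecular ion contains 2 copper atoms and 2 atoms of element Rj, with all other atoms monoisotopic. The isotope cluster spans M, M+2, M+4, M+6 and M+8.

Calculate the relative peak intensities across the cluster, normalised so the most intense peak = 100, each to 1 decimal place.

Copper pattern (n=2): 0.47817225 : 0.4266555 : 0.09517225
Element Rj pattern (n=2): 0.326041 : 0.489918 : 0.184041
Convolve the two distributions (both contribute in 2-u steps):
  M: 0.47817225×0.326041 = 0.155904
  M+2: 0.47817225×0.489918 + 0.4266555×0.326041 = 0.373372
  M+4: 0.47817225×0.184041 + 0.4266555×0.489918 + 0.09517225×0.326041 = 0.328060
  M+6: 0.4266555×0.184041 + 0.09517225×0.489918 = 0.125149
  M+8: 0.09517225×0.184041 = 0.017516
Scale to base peak (0.373372) = 100: 41.8 : 100.0 : 87.9 : 33.5 : 4.7

41.8 : 100.0 : 87.9 : 33.5 : 4.7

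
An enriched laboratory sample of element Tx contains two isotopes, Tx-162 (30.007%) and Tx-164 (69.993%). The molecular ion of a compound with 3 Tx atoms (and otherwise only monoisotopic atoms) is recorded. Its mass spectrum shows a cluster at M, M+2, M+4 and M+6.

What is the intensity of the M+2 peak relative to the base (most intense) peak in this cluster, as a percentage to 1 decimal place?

Binomial terms of (0.30007 + 0.69993)^3: M 0.0270, M+2 0.1891, M+4 0.4410, M+6 0.3429 → M+4 is the base peak.
P(M+4) = C(3,2) × 0.30007^1 × 0.69993^2 = 3 × 0.30007 × 0.489902 = 0.441015 (base)
P(M+2) = C(3,1) × 0.30007^2 × 0.69993^1 = 3 × 0.090042 × 0.69993 = 0.189069
Relative intensity = 0.189069 / 0.441015 × 100 = 42.9

42.9%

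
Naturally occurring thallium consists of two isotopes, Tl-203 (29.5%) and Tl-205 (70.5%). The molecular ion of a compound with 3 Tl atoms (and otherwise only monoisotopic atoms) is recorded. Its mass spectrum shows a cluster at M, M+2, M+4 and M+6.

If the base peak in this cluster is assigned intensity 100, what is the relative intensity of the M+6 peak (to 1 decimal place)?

79.7

Binomial terms of (0.295 + 0.705)^3: M 0.0257, M+2 0.1841, M+4 0.4399, M+6 0.3504 → M+4 is the base peak.
P(M+4) = C(3,2) × 0.295^1 × 0.705^2 = 3 × 0.2950 × 0.497025 = 0.439867 (base)
P(M+6) = C(3,3) × 0.295^0 × 0.705^3 = 1 × 1.0000 × 0.35040263 = 0.350403
Relative intensity = 0.350403 / 0.439867 × 100 = 79.7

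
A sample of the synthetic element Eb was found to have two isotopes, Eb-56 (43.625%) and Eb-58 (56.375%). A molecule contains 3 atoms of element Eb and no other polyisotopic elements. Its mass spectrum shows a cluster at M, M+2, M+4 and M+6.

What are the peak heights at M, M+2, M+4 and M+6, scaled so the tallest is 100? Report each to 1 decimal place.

Expanding (0.43625 + 0.56375)^3:
P(M) = 0.43625^3 = 0.083025
P(M+2) = 3 × 0.43625^2 × 0.56375^1 = 0.321869
P(M+4) = 3 × 0.43625^1 × 0.56375^2 = 0.415939
P(M+6) = 0.56375^3 = 0.179168
The M+4 peak is largest (0.415939); scaling to 100 gives 20.0 : 77.4 : 100.0 : 43.1.

20.0 : 77.4 : 100.0 : 43.1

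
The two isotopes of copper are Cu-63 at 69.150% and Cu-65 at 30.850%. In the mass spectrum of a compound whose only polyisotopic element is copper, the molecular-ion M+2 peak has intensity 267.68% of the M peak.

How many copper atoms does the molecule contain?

6

The M+2/M ratio from n Cu atoms is n · q/p = n · 0.30850/0.69150.
n = 2.6768 × 0.69150/0.30850 = 6.00 ≈ 6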